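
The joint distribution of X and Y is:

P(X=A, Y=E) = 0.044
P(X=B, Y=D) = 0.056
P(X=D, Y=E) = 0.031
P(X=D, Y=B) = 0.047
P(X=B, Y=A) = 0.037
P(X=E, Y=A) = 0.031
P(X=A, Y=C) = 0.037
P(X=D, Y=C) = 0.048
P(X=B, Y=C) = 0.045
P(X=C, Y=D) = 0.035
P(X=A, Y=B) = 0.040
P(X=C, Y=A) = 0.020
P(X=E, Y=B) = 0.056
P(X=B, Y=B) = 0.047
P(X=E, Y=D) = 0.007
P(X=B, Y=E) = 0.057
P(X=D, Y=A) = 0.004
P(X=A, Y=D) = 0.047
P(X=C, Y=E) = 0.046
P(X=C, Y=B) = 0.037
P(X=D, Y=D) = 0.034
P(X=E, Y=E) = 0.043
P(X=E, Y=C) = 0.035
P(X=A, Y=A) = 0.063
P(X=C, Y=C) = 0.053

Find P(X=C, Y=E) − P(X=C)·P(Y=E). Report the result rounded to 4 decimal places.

0.0038

P(X=C) = 0.020 + 0.037 + 0.053 + 0.035 + 0.046 = 0.191.
P(Y=E) = 0.044 + 0.057 + 0.046 + 0.031 + 0.043 = 0.221.
P(X=C, Y=E) − P(X=C)P(Y=E) = 0.046 − 0.191×0.221 = 0.0038.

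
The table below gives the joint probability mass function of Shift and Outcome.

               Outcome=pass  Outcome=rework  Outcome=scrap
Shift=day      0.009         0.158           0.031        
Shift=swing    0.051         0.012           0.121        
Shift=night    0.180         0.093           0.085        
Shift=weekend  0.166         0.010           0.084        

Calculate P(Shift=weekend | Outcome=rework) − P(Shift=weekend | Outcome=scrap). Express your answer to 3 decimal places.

P(Outcome=rework) = 0.158 + 0.012 + 0.093 + 0.010 = 0.273; P(Shift=weekend | Outcome=rework) = 0.010/0.273 = 0.0366.
P(Outcome=scrap) = 0.031 + 0.121 + 0.085 + 0.084 = 0.321; P(Shift=weekend | Outcome=scrap) = 0.084/0.321 = 0.2617.
Difference = -0.225.

-0.225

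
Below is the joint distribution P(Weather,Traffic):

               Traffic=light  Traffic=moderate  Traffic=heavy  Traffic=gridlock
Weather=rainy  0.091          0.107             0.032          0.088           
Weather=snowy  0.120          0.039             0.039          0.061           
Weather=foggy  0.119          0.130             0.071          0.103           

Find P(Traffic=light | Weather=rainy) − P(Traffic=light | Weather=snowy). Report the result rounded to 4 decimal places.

-0.1772

P(Weather=rainy) = 0.091 + 0.107 + 0.032 + 0.088 = 0.318; P(Traffic=light | Weather=rainy) = 0.091/0.318 = 0.28616.
P(Weather=snowy) = 0.120 + 0.039 + 0.039 + 0.061 = 0.259; P(Traffic=light | Weather=snowy) = 0.120/0.259 = 0.46332.
Difference = -0.1772.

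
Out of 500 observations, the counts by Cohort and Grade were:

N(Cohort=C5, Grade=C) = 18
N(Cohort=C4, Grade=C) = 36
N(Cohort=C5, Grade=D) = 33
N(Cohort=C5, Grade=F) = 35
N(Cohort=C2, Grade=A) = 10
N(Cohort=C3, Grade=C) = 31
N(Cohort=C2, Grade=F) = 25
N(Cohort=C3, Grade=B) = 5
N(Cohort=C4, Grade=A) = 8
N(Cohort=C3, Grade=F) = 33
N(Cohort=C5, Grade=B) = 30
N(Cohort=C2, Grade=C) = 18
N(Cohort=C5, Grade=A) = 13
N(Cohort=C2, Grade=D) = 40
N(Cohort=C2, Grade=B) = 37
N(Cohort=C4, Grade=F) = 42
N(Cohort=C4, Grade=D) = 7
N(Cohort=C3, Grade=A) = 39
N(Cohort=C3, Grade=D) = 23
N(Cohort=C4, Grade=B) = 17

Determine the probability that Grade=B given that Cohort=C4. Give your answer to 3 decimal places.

0.155

Total with Cohort=C4: 8 + 17 + 36 + 7 + 42 = 110.
P(Grade=B | Cohort=C4) = 17/110 = 0.155.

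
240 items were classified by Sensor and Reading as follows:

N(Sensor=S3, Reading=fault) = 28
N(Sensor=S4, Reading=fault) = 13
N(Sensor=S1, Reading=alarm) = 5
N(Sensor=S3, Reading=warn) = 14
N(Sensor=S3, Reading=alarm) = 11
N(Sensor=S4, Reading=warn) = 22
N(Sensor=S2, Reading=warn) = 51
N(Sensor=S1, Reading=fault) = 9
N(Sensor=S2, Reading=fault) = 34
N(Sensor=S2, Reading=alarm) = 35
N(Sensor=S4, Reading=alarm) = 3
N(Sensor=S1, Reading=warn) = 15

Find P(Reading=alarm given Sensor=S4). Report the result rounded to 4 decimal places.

0.0789

Total with Sensor=S4: 22 + 3 + 13 = 38.
P(Reading=alarm | Sensor=S4) = 3/38 = 0.0789.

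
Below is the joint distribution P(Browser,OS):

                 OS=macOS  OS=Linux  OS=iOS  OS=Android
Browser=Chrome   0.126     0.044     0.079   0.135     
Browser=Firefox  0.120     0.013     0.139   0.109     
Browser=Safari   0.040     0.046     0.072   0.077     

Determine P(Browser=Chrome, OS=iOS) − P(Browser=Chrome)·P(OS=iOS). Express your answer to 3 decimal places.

P(Browser=Chrome) = 0.126 + 0.044 + 0.079 + 0.135 = 0.384.
P(OS=iOS) = 0.079 + 0.139 + 0.072 = 0.290.
P(Browser=Chrome, OS=iOS) − P(Browser=Chrome)P(OS=iOS) = 0.079 − 0.384×0.290 = -0.032.

-0.032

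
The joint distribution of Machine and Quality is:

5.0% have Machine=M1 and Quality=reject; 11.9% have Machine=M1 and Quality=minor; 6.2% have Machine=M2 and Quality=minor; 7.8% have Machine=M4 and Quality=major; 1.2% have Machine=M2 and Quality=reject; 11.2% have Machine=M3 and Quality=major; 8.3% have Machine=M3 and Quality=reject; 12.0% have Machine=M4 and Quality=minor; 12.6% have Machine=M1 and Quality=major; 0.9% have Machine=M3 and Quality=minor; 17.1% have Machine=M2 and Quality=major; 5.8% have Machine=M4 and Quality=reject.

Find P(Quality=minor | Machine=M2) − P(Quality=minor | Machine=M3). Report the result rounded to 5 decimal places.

0.20894

P(Machine=M2) = 0.062 + 0.171 + 0.012 = 0.245; P(Quality=minor | Machine=M2) = 0.062/0.245 = 0.253061.
P(Machine=M3) = 0.009 + 0.112 + 0.083 = 0.204; P(Quality=minor | Machine=M3) = 0.009/0.204 = 0.044118.
Difference = 0.20894.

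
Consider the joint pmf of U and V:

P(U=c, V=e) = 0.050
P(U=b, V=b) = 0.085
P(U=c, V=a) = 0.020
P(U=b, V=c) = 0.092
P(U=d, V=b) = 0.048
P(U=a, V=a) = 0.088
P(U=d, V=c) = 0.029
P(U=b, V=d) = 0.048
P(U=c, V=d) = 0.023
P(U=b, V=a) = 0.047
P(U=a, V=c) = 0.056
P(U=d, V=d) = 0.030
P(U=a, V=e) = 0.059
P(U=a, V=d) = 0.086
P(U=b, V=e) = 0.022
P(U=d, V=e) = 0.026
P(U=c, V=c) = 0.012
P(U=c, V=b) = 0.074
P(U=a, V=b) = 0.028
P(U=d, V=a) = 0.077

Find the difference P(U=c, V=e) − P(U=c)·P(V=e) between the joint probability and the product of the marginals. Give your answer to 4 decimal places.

P(U=c) = 0.020 + 0.074 + 0.012 + 0.023 + 0.050 = 0.179.
P(V=e) = 0.059 + 0.022 + 0.050 + 0.026 = 0.157.
P(U=c, V=e) − P(U=c)P(V=e) = 0.050 − 0.179×0.157 = 0.0219.

0.0219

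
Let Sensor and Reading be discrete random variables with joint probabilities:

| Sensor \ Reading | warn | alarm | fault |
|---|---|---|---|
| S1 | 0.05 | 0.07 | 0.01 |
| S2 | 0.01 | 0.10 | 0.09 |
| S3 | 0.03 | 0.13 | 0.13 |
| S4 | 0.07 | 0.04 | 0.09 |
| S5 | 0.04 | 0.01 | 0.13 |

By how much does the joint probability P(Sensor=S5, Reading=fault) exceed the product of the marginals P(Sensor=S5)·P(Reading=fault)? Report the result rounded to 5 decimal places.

0.04900

P(Sensor=S5) = 0.04 + 0.01 + 0.13 = 0.18.
P(Reading=fault) = 0.01 + 0.09 + 0.13 + 0.09 + 0.13 = 0.45.
P(Sensor=S5, Reading=fault) − P(Sensor=S5)P(Reading=fault) = 0.13 − 0.18×0.45 = 0.04900.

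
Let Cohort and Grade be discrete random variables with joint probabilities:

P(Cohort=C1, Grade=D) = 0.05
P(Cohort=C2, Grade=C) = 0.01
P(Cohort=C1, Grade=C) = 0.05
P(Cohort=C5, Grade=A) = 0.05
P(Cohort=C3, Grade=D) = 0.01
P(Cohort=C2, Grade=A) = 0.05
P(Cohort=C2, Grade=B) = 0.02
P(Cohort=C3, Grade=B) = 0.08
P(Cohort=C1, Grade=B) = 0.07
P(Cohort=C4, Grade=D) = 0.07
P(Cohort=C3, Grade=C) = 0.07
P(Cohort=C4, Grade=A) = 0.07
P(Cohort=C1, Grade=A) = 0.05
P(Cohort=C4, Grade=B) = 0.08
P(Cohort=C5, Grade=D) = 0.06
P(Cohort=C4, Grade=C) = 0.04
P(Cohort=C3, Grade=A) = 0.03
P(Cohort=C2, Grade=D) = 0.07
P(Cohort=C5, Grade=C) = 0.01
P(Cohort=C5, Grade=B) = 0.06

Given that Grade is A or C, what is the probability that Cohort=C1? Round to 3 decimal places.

P(Grade=A) = 0.05 + 0.05 + 0.03 + 0.07 + 0.05 = 0.25.
P(Grade=C) = 0.05 + 0.01 + 0.07 + 0.04 + 0.01 = 0.18.
P(Grade ∈ {A, C}) = 0.25 + 0.18 = 0.43; P(Cohort=C1, Grade ∈ {A, C}) = 0.05 + 0.05 = 0.10.
P(Cohort=C1 | Grade ∈ {A, C}) = 0.10/0.43 = 0.233.

0.233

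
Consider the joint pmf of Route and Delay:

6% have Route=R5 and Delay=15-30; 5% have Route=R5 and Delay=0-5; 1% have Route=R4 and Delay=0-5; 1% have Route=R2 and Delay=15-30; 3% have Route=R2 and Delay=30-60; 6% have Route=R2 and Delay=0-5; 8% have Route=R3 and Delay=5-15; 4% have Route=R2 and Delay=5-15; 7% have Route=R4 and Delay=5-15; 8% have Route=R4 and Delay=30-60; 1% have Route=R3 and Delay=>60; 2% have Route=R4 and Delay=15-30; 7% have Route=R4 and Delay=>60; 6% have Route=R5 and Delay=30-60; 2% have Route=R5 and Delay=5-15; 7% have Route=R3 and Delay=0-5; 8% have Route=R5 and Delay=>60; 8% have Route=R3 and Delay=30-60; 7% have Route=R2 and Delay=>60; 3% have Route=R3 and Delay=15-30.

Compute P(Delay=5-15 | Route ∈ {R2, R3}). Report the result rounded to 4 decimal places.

0.2500

P(Route=R2) = 0.06 + 0.04 + 0.01 + 0.03 + 0.07 = 0.21.
P(Route=R3) = 0.07 + 0.08 + 0.03 + 0.08 + 0.01 = 0.27.
P(Route ∈ {R2, R3}) = 0.21 + 0.27 = 0.48; P(Delay=5-15, Route ∈ {R2, R3}) = 0.04 + 0.08 = 0.12.
P(Delay=5-15 | Route ∈ {R2, R3}) = 0.12/0.48 = 0.2500.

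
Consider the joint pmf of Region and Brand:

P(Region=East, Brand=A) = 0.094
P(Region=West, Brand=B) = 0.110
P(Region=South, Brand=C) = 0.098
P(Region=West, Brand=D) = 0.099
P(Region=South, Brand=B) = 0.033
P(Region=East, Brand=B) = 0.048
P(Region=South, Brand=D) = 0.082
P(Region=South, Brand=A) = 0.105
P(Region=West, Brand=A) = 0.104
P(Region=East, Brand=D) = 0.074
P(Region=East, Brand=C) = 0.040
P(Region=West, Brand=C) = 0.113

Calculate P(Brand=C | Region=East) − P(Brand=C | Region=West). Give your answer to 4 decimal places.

P(Region=East) = 0.094 + 0.048 + 0.040 + 0.074 = 0.256; P(Brand=C | Region=East) = 0.040/0.256 = 0.15625.
P(Region=West) = 0.104 + 0.110 + 0.113 + 0.099 = 0.426; P(Brand=C | Region=West) = 0.113/0.426 = 0.26526.
Difference = -0.1090.

-0.1090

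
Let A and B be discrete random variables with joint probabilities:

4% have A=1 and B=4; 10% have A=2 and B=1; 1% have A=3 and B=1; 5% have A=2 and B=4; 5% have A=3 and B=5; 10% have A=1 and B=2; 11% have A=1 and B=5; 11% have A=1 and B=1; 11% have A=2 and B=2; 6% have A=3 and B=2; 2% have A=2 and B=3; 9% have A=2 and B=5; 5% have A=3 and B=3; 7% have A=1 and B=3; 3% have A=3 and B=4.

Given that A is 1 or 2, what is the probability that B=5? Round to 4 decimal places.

0.2500

P(A=1) = 0.11 + 0.10 + 0.07 + 0.04 + 0.11 = 0.43.
P(A=2) = 0.10 + 0.11 + 0.02 + 0.05 + 0.09 = 0.37.
P(A ∈ {1, 2}) = 0.43 + 0.37 = 0.80; P(B=5, A ∈ {1, 2}) = 0.11 + 0.09 = 0.20.
P(B=5 | A ∈ {1, 2}) = 0.20/0.80 = 0.2500.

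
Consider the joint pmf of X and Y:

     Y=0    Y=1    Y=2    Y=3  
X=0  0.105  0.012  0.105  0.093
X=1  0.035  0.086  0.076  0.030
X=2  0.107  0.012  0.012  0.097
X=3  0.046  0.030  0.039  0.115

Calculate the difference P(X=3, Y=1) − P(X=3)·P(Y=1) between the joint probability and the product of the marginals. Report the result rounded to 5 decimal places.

-0.00220

P(X=3) = 0.046 + 0.030 + 0.039 + 0.115 = 0.230.
P(Y=1) = 0.012 + 0.086 + 0.012 + 0.030 = 0.140.
P(X=3, Y=1) − P(X=3)P(Y=1) = 0.030 − 0.230×0.140 = -0.00220.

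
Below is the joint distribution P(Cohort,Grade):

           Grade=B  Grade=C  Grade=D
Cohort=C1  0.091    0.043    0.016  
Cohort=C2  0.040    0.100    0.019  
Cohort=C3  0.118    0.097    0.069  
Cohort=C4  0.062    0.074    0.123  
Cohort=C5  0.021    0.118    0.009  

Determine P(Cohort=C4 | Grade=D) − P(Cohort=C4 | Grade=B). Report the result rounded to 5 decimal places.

P(Grade=D) = 0.016 + 0.019 + 0.069 + 0.123 + 0.009 = 0.236; P(Cohort=C4 | Grade=D) = 0.123/0.236 = 0.521186.
P(Grade=B) = 0.091 + 0.040 + 0.118 + 0.062 + 0.021 = 0.332; P(Cohort=C4 | Grade=B) = 0.062/0.332 = 0.186747.
Difference = 0.33444.

0.33444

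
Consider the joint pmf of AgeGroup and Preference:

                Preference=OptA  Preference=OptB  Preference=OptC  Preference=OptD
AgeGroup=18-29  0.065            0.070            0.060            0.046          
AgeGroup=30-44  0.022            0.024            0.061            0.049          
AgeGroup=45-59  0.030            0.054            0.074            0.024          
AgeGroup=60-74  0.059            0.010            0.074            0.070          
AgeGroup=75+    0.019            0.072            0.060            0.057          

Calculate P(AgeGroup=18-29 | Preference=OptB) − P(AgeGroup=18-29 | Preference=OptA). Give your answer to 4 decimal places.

P(Preference=OptB) = 0.070 + 0.024 + 0.054 + 0.010 + 0.072 = 0.230; P(AgeGroup=18-29 | Preference=OptB) = 0.070/0.230 = 0.30435.
P(Preference=OptA) = 0.065 + 0.022 + 0.030 + 0.059 + 0.019 = 0.195; P(AgeGroup=18-29 | Preference=OptA) = 0.065/0.195 = 0.33333.
Difference = -0.0290.

-0.0290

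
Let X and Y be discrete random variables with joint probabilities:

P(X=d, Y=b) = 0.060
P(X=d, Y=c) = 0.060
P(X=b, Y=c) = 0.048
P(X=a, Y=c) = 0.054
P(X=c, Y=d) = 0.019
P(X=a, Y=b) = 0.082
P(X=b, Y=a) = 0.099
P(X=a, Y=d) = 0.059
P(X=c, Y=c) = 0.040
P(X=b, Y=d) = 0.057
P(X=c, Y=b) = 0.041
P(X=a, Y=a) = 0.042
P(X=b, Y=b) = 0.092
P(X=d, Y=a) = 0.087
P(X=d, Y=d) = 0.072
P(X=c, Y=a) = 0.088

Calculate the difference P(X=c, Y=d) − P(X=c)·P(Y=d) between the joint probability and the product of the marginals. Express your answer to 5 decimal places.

-0.01992

P(X=c) = 0.088 + 0.041 + 0.040 + 0.019 = 0.188.
P(Y=d) = 0.059 + 0.057 + 0.019 + 0.072 = 0.207.
P(X=c, Y=d) − P(X=c)P(Y=d) = 0.019 − 0.188×0.207 = -0.01992.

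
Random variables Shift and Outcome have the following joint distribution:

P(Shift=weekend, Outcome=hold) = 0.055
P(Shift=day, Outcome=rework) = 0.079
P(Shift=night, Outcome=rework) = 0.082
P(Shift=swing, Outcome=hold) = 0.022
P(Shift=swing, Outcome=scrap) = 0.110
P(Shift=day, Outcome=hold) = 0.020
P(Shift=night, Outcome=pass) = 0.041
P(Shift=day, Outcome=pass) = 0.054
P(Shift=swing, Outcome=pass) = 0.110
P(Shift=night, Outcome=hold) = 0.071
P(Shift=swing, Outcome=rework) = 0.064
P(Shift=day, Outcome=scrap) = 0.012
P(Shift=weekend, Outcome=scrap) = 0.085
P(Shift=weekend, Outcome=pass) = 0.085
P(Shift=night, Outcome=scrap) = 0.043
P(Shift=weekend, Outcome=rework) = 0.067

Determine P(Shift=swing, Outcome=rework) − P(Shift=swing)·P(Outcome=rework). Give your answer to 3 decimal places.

P(Shift=swing) = 0.110 + 0.064 + 0.110 + 0.022 = 0.306.
P(Outcome=rework) = 0.079 + 0.064 + 0.082 + 0.067 = 0.292.
P(Shift=swing, Outcome=rework) − P(Shift=swing)P(Outcome=rework) = 0.064 − 0.306×0.292 = -0.025.

-0.025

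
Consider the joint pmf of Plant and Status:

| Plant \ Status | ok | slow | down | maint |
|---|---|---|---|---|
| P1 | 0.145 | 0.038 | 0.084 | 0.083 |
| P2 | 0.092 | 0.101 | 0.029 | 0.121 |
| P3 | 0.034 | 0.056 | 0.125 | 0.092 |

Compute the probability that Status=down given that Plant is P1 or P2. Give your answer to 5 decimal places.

P(Plant=P1) = 0.145 + 0.038 + 0.084 + 0.083 = 0.350.
P(Plant=P2) = 0.092 + 0.101 + 0.029 + 0.121 = 0.343.
P(Plant ∈ {P1, P2}) = 0.350 + 0.343 = 0.693; P(Status=down, Plant ∈ {P1, P2}) = 0.084 + 0.029 = 0.113.
P(Status=down | Plant ∈ {P1, P2}) = 0.113/0.693 = 0.16306.

0.16306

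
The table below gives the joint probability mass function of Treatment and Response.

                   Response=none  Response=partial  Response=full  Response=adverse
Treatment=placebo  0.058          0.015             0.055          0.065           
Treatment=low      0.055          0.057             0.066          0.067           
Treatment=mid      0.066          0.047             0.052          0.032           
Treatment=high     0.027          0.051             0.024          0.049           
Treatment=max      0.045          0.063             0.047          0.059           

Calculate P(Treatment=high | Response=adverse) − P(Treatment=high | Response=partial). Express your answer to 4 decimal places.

-0.0387

P(Response=adverse) = 0.065 + 0.067 + 0.032 + 0.049 + 0.059 = 0.272; P(Treatment=high | Response=adverse) = 0.049/0.272 = 0.18015.
P(Response=partial) = 0.015 + 0.057 + 0.047 + 0.051 + 0.063 = 0.233; P(Treatment=high | Response=partial) = 0.051/0.233 = 0.21888.
Difference = -0.0387.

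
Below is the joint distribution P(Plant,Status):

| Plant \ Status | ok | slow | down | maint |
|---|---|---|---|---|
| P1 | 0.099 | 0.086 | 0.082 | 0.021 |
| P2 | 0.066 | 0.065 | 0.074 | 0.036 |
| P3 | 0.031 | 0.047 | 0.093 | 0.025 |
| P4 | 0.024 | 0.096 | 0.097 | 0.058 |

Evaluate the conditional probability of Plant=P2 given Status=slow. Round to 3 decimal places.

P(Status=slow) = 0.086 + 0.065 + 0.047 + 0.096 = 0.294.
P(Plant=P2 | Status=slow) = 0.065/0.294 = 0.221.

0.221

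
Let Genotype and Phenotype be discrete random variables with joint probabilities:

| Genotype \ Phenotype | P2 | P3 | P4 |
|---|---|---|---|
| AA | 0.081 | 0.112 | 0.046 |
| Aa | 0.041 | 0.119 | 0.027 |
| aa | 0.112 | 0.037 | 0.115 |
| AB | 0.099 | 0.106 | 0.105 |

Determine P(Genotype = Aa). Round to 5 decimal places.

P(Genotype=Aa) = 0.041 + 0.119 + 0.027 = 0.187.

0.18700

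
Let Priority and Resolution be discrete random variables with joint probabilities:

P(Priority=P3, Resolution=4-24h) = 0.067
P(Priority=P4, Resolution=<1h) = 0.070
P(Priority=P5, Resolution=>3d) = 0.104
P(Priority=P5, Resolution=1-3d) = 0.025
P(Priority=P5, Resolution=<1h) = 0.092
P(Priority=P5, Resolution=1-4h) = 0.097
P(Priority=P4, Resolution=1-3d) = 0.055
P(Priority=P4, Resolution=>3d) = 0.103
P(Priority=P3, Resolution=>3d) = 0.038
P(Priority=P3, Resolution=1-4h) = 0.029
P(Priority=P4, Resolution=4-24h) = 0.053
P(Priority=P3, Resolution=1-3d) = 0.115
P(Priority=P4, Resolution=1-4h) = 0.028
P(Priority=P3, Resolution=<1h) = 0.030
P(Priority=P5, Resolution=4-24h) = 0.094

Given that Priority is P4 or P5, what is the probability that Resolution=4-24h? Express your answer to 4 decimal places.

P(Priority=P4) = 0.070 + 0.028 + 0.053 + 0.055 + 0.103 = 0.309.
P(Priority=P5) = 0.092 + 0.097 + 0.094 + 0.025 + 0.104 = 0.412.
P(Priority ∈ {P4, P5}) = 0.309 + 0.412 = 0.721; P(Resolution=4-24h, Priority ∈ {P4, P5}) = 0.053 + 0.094 = 0.147.
P(Resolution=4-24h | Priority ∈ {P4, P5}) = 0.147/0.721 = 0.2039.

0.2039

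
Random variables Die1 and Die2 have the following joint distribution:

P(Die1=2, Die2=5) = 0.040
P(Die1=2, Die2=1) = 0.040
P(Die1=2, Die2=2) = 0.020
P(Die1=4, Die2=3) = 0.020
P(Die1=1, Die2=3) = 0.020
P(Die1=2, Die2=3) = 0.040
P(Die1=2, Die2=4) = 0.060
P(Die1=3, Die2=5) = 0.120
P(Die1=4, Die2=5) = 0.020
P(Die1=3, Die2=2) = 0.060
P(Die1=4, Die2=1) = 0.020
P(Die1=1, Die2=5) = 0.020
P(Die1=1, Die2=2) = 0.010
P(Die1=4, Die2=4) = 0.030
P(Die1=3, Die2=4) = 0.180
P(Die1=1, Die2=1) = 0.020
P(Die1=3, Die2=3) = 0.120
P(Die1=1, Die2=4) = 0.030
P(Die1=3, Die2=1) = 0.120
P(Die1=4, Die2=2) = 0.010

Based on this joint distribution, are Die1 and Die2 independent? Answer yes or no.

yes

Every cell satisfies P(Die1,Die2) = P(Die1)·P(Die2). For instance P(Die1=1) = 0.100, P(Die2=3) = 0.200, and 0.100×0.200 = 0.020 matches the joint entry. So Die1 and Die2 are independent.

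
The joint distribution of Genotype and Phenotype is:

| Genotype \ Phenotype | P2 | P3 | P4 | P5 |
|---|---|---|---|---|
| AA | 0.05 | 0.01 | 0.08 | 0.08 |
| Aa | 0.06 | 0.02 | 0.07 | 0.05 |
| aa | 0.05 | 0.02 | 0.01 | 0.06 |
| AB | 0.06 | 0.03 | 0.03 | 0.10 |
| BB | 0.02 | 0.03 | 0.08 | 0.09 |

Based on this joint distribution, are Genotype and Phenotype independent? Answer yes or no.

P(Genotype=BB) = 0.22 and P(Phenotype=P2) = 0.24, so their product is 0.0528, but P(Genotype=BB, Phenotype=P2) = 0.02. Since these differ, Genotype and Phenotype are not independent.

no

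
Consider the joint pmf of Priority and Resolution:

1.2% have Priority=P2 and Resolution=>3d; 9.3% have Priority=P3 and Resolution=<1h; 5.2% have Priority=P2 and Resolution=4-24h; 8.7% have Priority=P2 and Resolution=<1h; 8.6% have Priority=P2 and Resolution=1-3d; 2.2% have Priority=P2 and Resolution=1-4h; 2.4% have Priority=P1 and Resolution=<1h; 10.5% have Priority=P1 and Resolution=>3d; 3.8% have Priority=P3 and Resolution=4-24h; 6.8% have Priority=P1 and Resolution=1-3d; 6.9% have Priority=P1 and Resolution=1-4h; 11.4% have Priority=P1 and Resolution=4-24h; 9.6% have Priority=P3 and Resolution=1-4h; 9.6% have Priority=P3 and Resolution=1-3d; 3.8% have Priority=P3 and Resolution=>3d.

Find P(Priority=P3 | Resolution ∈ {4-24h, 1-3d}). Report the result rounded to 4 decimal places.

0.2952

P(Resolution=4-24h) = 0.114 + 0.052 + 0.038 = 0.204.
P(Resolution=1-3d) = 0.068 + 0.086 + 0.096 = 0.250.
P(Resolution ∈ {4-24h, 1-3d}) = 0.204 + 0.250 = 0.454; P(Priority=P3, Resolution ∈ {4-24h, 1-3d}) = 0.038 + 0.096 = 0.134.
P(Priority=P3 | Resolution ∈ {4-24h, 1-3d}) = 0.134/0.454 = 0.2952.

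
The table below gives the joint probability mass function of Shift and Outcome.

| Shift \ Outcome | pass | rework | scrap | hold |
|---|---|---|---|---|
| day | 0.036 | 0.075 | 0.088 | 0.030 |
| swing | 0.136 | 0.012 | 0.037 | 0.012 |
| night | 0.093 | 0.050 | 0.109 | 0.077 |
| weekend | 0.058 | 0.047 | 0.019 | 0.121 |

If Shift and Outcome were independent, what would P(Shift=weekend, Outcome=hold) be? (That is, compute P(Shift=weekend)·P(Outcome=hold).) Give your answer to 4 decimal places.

P(Shift=weekend) = 0.058 + 0.047 + 0.019 + 0.121 = 0.245.
P(Outcome=hold) = 0.030 + 0.012 + 0.077 + 0.121 = 0.240.
Product: 0.245 × 0.240 = 0.0588.

0.0588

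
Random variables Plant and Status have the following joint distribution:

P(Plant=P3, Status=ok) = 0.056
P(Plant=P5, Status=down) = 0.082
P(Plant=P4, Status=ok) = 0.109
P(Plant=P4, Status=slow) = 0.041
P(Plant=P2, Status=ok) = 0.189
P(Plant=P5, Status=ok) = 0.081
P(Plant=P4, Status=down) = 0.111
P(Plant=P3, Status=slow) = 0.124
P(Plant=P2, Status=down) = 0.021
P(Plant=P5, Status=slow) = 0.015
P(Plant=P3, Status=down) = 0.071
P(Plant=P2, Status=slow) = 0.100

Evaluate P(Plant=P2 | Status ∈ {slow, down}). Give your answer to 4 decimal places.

P(Status=slow) = 0.100 + 0.124 + 0.041 + 0.015 = 0.280.
P(Status=down) = 0.021 + 0.071 + 0.111 + 0.082 = 0.285.
P(Status ∈ {slow, down}) = 0.280 + 0.285 = 0.565; P(Plant=P2, Status ∈ {slow, down}) = 0.100 + 0.021 = 0.121.
P(Plant=P2 | Status ∈ {slow, down}) = 0.121/0.565 = 0.2142.

0.2142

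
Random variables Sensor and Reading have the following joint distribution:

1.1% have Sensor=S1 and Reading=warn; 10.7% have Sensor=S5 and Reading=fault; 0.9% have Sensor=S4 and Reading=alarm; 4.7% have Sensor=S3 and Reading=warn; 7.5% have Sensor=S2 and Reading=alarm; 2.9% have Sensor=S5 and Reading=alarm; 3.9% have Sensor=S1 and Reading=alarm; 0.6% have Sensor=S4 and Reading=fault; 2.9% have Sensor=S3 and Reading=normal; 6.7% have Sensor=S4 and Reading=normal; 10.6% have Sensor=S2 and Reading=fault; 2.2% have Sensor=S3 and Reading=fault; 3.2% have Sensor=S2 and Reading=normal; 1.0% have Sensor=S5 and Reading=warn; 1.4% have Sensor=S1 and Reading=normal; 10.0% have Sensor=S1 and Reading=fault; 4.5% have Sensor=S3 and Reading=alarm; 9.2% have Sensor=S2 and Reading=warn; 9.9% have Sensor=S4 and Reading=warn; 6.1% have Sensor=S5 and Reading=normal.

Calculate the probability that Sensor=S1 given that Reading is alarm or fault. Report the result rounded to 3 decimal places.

P(Reading=alarm) = 0.039 + 0.075 + 0.045 + 0.009 + 0.029 = 0.197.
P(Reading=fault) = 0.100 + 0.106 + 0.022 + 0.006 + 0.107 = 0.341.
P(Reading ∈ {alarm, fault}) = 0.197 + 0.341 = 0.538; P(Sensor=S1, Reading ∈ {alarm, fault}) = 0.039 + 0.100 = 0.139.
P(Sensor=S1 | Reading ∈ {alarm, fault}) = 0.139/0.538 = 0.258.

0.258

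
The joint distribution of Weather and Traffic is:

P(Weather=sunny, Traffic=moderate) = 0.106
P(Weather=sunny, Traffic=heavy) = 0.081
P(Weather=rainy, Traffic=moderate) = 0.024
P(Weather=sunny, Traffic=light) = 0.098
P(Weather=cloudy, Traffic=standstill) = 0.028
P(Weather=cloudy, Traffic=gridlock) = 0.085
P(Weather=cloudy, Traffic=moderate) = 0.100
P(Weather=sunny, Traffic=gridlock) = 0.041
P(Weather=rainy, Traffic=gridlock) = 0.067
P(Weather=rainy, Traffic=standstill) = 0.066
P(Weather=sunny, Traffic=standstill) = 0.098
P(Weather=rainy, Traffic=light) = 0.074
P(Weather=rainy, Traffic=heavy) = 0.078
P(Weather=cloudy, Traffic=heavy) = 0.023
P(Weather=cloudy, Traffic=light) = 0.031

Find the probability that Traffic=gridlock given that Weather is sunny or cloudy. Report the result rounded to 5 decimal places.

P(Weather=sunny) = 0.098 + 0.106 + 0.081 + 0.041 + 0.098 = 0.424.
P(Weather=cloudy) = 0.031 + 0.100 + 0.023 + 0.085 + 0.028 = 0.267.
P(Weather ∈ {sunny, cloudy}) = 0.424 + 0.267 = 0.691; P(Traffic=gridlock, Weather ∈ {sunny, cloudy}) = 0.041 + 0.085 = 0.126.
P(Traffic=gridlock | Weather ∈ {sunny, cloudy}) = 0.126/0.691 = 0.18234.

0.18234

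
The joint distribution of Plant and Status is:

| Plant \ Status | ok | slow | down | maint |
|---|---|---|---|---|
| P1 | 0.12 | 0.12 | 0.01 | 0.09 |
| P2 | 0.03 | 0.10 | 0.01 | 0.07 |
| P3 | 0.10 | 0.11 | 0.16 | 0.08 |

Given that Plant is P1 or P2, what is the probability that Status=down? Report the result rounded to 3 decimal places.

P(Plant=P1) = 0.12 + 0.12 + 0.01 + 0.09 = 0.34.
P(Plant=P2) = 0.03 + 0.10 + 0.01 + 0.07 = 0.21.
P(Plant ∈ {P1, P2}) = 0.34 + 0.21 = 0.55; P(Status=down, Plant ∈ {P1, P2}) = 0.01 + 0.01 = 0.02.
P(Status=down | Plant ∈ {P1, P2}) = 0.02/0.55 = 0.036.

0.036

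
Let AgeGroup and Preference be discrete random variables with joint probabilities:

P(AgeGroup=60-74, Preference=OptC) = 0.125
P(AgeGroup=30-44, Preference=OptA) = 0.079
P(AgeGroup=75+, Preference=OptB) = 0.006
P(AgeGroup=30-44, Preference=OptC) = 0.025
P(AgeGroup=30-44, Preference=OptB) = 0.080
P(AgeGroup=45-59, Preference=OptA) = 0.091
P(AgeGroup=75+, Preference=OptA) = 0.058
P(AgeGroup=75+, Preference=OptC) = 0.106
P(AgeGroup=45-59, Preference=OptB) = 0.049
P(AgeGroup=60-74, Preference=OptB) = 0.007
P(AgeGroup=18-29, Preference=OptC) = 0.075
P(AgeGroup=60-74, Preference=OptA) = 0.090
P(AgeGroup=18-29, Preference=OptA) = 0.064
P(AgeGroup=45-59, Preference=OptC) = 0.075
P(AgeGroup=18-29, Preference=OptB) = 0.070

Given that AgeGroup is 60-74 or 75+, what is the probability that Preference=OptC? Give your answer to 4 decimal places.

0.5893

P(AgeGroup=60-74) = 0.090 + 0.007 + 0.125 = 0.222.
P(AgeGroup=75+) = 0.058 + 0.006 + 0.106 = 0.170.
P(AgeGroup ∈ {60-74, 75+}) = 0.222 + 0.170 = 0.392; P(Preference=OptC, AgeGroup ∈ {60-74, 75+}) = 0.125 + 0.106 = 0.231.
P(Preference=OptC | AgeGroup ∈ {60-74, 75+}) = 0.231/0.392 = 0.5893.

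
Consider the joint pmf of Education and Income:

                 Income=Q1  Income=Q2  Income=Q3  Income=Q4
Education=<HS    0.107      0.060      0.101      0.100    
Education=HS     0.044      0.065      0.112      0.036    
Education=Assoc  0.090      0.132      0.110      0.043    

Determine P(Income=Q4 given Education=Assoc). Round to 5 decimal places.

P(Education=Assoc) = 0.090 + 0.132 + 0.110 + 0.043 = 0.375.
P(Income=Q4 | Education=Assoc) = 0.043/0.375 = 0.11467.

0.11467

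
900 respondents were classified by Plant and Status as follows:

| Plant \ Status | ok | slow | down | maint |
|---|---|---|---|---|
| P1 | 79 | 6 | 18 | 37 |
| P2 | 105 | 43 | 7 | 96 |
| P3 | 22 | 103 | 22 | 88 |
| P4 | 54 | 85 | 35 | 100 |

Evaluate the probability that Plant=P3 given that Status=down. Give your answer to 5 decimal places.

Total with Status=down: 18 + 7 + 22 + 35 = 82.
P(Plant=P3 | Status=down) = 22/82 = 0.26829.

0.26829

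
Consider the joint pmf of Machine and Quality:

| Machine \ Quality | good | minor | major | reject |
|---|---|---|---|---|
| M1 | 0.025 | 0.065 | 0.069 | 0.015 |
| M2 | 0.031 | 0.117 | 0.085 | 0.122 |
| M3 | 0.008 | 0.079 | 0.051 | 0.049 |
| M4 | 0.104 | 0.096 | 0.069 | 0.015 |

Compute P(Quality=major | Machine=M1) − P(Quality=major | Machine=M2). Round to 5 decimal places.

P(Machine=M1) = 0.025 + 0.065 + 0.069 + 0.015 = 0.174; P(Quality=major | Machine=M1) = 0.069/0.174 = 0.396552.
P(Machine=M2) = 0.031 + 0.117 + 0.085 + 0.122 = 0.355; P(Quality=major | Machine=M2) = 0.085/0.355 = 0.239437.
Difference = 0.15712.

0.15712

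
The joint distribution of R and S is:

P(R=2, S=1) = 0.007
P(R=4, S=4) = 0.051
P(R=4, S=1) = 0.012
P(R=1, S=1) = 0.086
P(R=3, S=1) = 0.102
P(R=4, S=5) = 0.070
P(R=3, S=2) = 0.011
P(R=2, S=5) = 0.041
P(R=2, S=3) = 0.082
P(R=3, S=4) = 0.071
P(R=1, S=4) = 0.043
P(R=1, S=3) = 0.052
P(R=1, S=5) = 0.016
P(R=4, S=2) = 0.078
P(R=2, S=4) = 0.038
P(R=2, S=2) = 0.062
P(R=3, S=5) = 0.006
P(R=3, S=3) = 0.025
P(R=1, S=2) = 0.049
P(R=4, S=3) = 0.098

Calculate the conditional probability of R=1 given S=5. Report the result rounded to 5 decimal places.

P(S=5) = 0.016 + 0.041 + 0.006 + 0.070 = 0.133.
P(R=1 | S=5) = 0.016/0.133 = 0.12030.

0.12030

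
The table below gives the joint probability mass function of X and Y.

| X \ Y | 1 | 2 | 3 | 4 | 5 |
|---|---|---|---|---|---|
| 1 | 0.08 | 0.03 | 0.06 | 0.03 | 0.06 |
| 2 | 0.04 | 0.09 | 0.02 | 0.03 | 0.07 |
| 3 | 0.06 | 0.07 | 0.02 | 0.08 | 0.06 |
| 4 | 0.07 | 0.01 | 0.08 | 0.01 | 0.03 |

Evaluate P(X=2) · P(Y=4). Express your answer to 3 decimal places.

P(X=2) = 0.04 + 0.09 + 0.02 + 0.03 + 0.07 = 0.25.
P(Y=4) = 0.03 + 0.03 + 0.08 + 0.01 = 0.15.
Product: 0.25 × 0.15 = 0.038.

0.038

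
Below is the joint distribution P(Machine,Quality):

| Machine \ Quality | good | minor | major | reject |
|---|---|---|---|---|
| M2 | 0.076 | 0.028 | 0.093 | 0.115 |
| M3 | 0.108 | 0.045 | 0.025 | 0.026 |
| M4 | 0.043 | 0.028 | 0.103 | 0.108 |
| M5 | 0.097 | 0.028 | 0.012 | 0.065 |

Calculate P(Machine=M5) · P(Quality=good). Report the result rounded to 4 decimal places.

0.0654

P(Machine=M5) = 0.097 + 0.028 + 0.012 + 0.065 = 0.202.
P(Quality=good) = 0.076 + 0.108 + 0.043 + 0.097 = 0.324.
Product: 0.202 × 0.324 = 0.0654.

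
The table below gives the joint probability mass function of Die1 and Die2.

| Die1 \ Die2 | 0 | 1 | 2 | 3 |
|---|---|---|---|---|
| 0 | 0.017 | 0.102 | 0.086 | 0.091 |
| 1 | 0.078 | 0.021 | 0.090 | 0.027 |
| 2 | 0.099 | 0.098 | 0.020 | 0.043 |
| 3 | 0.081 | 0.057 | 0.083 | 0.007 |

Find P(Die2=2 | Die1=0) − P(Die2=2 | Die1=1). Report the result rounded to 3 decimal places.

-0.126

P(Die1=0) = 0.017 + 0.102 + 0.086 + 0.091 = 0.296; P(Die2=2 | Die1=0) = 0.086/0.296 = 0.2905.
P(Die1=1) = 0.078 + 0.021 + 0.090 + 0.027 = 0.216; P(Die2=2 | Die1=1) = 0.090/0.216 = 0.4167.
Difference = -0.126.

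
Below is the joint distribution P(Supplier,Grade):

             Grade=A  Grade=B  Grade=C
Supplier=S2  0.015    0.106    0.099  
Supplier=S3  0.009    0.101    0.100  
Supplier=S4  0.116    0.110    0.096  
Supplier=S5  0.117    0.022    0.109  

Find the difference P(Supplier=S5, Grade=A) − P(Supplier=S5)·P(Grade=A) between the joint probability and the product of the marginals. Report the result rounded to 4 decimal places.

0.0533

P(Supplier=S5) = 0.117 + 0.022 + 0.109 = 0.248.
P(Grade=A) = 0.015 + 0.009 + 0.116 + 0.117 = 0.257.
P(Supplier=S5, Grade=A) − P(Supplier=S5)P(Grade=A) = 0.117 − 0.248×0.257 = 0.0533.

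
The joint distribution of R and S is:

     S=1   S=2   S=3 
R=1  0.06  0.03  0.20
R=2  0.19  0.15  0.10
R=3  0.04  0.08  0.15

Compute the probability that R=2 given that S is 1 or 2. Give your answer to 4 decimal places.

0.6182

P(S=1) = 0.06 + 0.19 + 0.04 = 0.29.
P(S=2) = 0.03 + 0.15 + 0.08 = 0.26.
P(S ∈ {1, 2}) = 0.29 + 0.26 = 0.55; P(R=2, S ∈ {1, 2}) = 0.19 + 0.15 = 0.34.
P(R=2 | S ∈ {1, 2}) = 0.34/0.55 = 0.6182.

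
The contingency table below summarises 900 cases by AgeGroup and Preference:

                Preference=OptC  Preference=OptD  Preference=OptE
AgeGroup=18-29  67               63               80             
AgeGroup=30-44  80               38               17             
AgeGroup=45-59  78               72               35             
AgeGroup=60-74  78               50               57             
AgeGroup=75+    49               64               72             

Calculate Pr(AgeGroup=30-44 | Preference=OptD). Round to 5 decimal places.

0.13240

Total with Preference=OptD: 63 + 38 + 72 + 50 + 64 = 287.
P(AgeGroup=30-44 | Preference=OptD) = 38/287 = 0.13240.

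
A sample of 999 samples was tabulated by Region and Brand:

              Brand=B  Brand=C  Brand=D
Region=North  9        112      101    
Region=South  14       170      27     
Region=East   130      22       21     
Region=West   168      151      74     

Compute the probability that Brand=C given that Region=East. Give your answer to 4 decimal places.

Total with Region=East: 130 + 22 + 21 = 173.
P(Brand=C | Region=East) = 22/173 = 0.1272.

0.1272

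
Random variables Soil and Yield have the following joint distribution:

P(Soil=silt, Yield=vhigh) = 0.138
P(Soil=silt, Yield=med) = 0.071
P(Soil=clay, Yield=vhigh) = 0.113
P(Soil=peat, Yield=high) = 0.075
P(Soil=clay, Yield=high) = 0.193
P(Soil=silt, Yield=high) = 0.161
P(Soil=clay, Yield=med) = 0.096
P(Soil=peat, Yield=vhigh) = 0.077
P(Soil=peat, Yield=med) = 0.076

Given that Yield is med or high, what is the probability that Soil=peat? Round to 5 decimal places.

P(Yield=med) = 0.096 + 0.071 + 0.076 = 0.243.
P(Yield=high) = 0.193 + 0.161 + 0.075 = 0.429.
P(Yield ∈ {med, high}) = 0.243 + 0.429 = 0.672; P(Soil=peat, Yield ∈ {med, high}) = 0.076 + 0.075 = 0.151.
P(Soil=peat | Yield ∈ {med, high}) = 0.151/0.672 = 0.22470.

0.22470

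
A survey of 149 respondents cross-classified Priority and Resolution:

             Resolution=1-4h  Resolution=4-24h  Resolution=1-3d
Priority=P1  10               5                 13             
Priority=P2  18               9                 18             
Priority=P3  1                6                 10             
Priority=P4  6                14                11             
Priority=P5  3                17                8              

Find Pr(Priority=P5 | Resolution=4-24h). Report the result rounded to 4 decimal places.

Total with Resolution=4-24h: 5 + 9 + 6 + 14 + 17 = 51.
P(Priority=P5 | Resolution=4-24h) = 17/51 = 0.3333.

0.3333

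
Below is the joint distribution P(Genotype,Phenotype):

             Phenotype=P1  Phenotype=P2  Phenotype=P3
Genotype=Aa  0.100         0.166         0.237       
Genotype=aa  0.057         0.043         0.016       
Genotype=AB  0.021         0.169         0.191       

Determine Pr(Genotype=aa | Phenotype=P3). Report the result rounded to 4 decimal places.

P(Phenotype=P3) = 0.237 + 0.016 + 0.191 = 0.444.
P(Genotype=aa | Phenotype=P3) = 0.016/0.444 = 0.0360.

0.0360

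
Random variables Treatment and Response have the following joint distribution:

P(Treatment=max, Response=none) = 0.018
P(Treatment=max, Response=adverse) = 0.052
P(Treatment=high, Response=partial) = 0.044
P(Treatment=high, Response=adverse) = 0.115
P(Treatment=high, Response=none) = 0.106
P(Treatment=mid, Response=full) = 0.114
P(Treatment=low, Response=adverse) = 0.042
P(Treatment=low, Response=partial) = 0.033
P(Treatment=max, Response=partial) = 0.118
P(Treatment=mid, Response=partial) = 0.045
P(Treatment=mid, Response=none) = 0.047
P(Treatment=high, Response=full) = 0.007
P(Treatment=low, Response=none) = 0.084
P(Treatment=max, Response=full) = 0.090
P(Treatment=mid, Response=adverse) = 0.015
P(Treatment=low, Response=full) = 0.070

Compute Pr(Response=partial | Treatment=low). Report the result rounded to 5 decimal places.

P(Treatment=low) = 0.084 + 0.033 + 0.070 + 0.042 = 0.229.
P(Response=partial | Treatment=low) = 0.033/0.229 = 0.14410.

0.14410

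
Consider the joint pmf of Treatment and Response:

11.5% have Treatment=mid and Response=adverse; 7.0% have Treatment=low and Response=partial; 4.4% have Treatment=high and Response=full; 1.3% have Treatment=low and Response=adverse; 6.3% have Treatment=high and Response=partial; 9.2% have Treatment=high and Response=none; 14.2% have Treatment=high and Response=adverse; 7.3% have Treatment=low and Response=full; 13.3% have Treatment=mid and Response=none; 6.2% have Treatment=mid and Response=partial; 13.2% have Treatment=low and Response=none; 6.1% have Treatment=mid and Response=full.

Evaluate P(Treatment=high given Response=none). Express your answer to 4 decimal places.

0.2577

P(Response=none) = 0.132 + 0.133 + 0.092 = 0.357.
P(Treatment=high | Response=none) = 0.092/0.357 = 0.2577.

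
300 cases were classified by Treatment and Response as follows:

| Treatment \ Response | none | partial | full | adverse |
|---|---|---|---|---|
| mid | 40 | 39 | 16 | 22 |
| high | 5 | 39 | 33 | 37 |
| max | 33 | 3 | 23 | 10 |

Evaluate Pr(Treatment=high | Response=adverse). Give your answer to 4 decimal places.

Total with Response=adverse: 22 + 37 + 10 = 69.
P(Treatment=high | Response=adverse) = 37/69 = 0.5362.

0.5362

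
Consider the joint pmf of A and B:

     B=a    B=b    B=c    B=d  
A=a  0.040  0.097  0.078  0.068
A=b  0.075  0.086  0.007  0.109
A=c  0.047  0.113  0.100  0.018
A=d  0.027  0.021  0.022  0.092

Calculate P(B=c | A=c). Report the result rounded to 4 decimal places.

0.3597

P(A=c) = 0.047 + 0.113 + 0.100 + 0.018 = 0.278.
P(B=c | A=c) = 0.100/0.278 = 0.3597.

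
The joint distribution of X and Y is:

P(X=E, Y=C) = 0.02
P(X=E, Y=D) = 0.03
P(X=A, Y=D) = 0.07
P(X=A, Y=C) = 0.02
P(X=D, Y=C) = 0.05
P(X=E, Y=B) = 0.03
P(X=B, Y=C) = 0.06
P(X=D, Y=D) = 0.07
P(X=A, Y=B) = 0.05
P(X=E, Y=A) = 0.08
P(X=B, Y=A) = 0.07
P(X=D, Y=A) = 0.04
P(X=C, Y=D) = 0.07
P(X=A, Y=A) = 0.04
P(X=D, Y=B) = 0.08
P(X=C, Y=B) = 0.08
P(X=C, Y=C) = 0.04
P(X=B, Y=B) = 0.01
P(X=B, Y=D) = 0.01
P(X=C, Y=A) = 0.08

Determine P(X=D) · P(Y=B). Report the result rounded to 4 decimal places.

0.0600

P(X=D) = 0.04 + 0.08 + 0.05 + 0.07 = 0.24.
P(Y=B) = 0.05 + 0.01 + 0.08 + 0.08 + 0.03 = 0.25.
Product: 0.24 × 0.25 = 0.0600.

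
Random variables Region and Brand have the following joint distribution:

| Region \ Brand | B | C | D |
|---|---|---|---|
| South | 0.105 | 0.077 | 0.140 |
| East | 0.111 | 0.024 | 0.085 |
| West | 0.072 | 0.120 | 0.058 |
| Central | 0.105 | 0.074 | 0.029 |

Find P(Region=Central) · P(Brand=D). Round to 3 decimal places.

0.065

P(Region=Central) = 0.105 + 0.074 + 0.029 = 0.208.
P(Brand=D) = 0.140 + 0.085 + 0.058 + 0.029 = 0.312.
Product: 0.208 × 0.312 = 0.065.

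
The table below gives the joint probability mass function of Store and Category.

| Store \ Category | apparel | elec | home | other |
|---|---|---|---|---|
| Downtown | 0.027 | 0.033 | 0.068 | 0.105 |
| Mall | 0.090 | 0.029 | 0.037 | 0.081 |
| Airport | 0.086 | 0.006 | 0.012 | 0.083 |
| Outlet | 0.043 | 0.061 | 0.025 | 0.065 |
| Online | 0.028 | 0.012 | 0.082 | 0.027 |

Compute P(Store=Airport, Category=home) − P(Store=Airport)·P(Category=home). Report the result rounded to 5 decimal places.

P(Store=Airport) = 0.086 + 0.006 + 0.012 + 0.083 = 0.187.
P(Category=home) = 0.068 + 0.037 + 0.012 + 0.025 + 0.082 = 0.224.
P(Store=Airport, Category=home) − P(Store=Airport)P(Category=home) = 0.012 − 0.187×0.224 = -0.02989.

-0.02989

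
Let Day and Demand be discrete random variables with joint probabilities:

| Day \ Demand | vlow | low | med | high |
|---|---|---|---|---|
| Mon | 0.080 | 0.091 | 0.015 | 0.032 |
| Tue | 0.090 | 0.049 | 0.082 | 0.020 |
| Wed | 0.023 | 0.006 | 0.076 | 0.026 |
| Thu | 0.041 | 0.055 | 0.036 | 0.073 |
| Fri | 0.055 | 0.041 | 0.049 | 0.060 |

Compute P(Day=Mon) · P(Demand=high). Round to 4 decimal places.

0.0460

P(Day=Mon) = 0.080 + 0.091 + 0.015 + 0.032 = 0.218.
P(Demand=high) = 0.032 + 0.020 + 0.026 + 0.073 + 0.060 = 0.211.
Product: 0.218 × 0.211 = 0.0460.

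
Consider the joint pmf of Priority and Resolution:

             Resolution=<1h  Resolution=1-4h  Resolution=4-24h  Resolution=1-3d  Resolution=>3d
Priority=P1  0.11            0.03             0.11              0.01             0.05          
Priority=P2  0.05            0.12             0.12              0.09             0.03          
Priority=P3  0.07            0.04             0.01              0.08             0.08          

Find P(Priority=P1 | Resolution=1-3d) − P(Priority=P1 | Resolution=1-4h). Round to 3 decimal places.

P(Resolution=1-3d) = 0.01 + 0.09 + 0.08 = 0.18; P(Priority=P1 | Resolution=1-3d) = 0.01/0.18 = 0.0556.
P(Resolution=1-4h) = 0.03 + 0.12 + 0.04 = 0.19; P(Priority=P1 | Resolution=1-4h) = 0.03/0.19 = 0.1579.
Difference = -0.102.

-0.102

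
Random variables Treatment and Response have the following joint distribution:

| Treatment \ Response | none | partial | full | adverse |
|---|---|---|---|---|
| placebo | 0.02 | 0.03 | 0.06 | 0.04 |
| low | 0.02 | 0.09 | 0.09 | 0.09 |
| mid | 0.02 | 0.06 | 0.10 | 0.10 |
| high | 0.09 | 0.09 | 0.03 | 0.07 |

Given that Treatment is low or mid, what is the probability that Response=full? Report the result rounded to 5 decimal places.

P(Treatment=low) = 0.02 + 0.09 + 0.09 + 0.09 = 0.29.
P(Treatment=mid) = 0.02 + 0.06 + 0.10 + 0.10 = 0.28.
P(Treatment ∈ {low, mid}) = 0.29 + 0.28 = 0.57; P(Response=full, Treatment ∈ {low, mid}) = 0.09 + 0.10 = 0.19.
P(Response=full | Treatment ∈ {low, mid}) = 0.19/0.57 = 0.33333.

0.33333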